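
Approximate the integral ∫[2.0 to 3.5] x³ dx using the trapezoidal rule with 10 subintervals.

f(x) = x³
a = 2.0, b = 3.5, n = 10
h = (b - a)/n = 0.150000

Trapezoidal rule: (h/2)[f(x₀) + 2f(x₁) + 2f(x₂) + ... + f(xₙ)]

x_0 = 2.0000, f(x_0) = 8.000000, coefficient = 1
x_1 = 2.1500, f(x_1) = 9.938375, coefficient = 2
x_2 = 2.3000, f(x_2) = 12.167000, coefficient = 2
x_3 = 2.4500, f(x_3) = 14.706125, coefficient = 2
x_4 = 2.6000, f(x_4) = 17.576000, coefficient = 2
x_5 = 2.7500, f(x_5) = 20.796875, coefficient = 2
x_6 = 2.9000, f(x_6) = 24.389000, coefficient = 2
x_7 = 3.0500, f(x_7) = 28.372625, coefficient = 2
x_8 = 3.2000, f(x_8) = 32.768000, coefficient = 2
x_9 = 3.3500, f(x_9) = 37.595375, coefficient = 2
x_10 = 3.5000, f(x_10) = 42.875000, coefficient = 1

I ≈ (0.150000/2) × 447.493750 = 33.562031
Exact value: 33.515625
Error: 0.046406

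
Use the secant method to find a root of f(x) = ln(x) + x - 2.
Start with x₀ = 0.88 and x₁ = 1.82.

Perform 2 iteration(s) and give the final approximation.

f(x) = ln(x) + x - 2
x₀ = 0.88, x₁ = 1.82

Secant formula: x_{n+1} = x_n - f(x_n)(x_n - x_{n-1})/(f(x_n) - f(x_{n-1}))

Iteration 1:
  f(0.880000) = -1.247833
  f(1.820000) = 0.418837
  x_2 = 1.820000 - 0.418837×(1.820000 - 0.880000)/(0.418837 - (-1.247833))
       = 1.583777
Iteration 2:
  f(1.820000) = 0.418837
  f(1.583777) = 0.043589
  x_3 = 1.583777 - 0.043589×(1.583777 - 1.820000)/(0.043589 - 0.418837)
       = 1.556337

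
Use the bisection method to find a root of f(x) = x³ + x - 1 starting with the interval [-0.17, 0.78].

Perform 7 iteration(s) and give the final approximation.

f(x) = x³ + x - 1
Initial interval: [-0.17, 0.78]

Iteration 1:
  c_1 = (-0.170000 + 0.780000)/2 = 0.305000
  f(c_1) = f(0.305000) = -0.666627
  f(a) × f(c) ≥ 0, new interval: [0.305000, 0.780000]
Iteration 2:
  c_2 = (0.305000 + 0.780000)/2 = 0.542500
  f(c_2) = f(0.542500) = -0.297839
  f(a) × f(c) ≥ 0, new interval: [0.542500, 0.780000]
Iteration 3:
  c_3 = (0.542500 + 0.780000)/2 = 0.661250
  f(c_3) = f(0.661250) = -0.049617
  f(a) × f(c) ≥ 0, new interval: [0.661250, 0.780000]
Iteration 4:
  c_4 = (0.661250 + 0.780000)/2 = 0.720625
  f(c_4) = f(0.720625) = 0.094846
  f(a) × f(c) < 0, new interval: [0.661250, 0.720625]
Iteration 5:
  c_5 = (0.661250 + 0.720625)/2 = 0.690937
  f(c_5) = f(0.690937) = 0.020787
  f(a) × f(c) < 0, new interval: [0.661250, 0.690937]
Iteration 6:
  c_6 = (0.661250 + 0.690937)/2 = 0.676094
  f(c_6) = f(0.676094) = -0.014862
  f(a) × f(c) ≥ 0, new interval: [0.676094, 0.690937]
Iteration 7:
  c_7 = (0.676094 + 0.690937)/2 = 0.683516
  f(c_7) = f(0.683516) = 0.002850
  f(a) × f(c) < 0, new interval: [0.676094, 0.683516]

After 7 iteration(s), the approximation is c_7 = 0.683516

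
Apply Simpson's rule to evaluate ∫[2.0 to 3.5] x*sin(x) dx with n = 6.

f(x) = x*sin(x)
a = 2.0, b = 3.5, n = 6
h = (b - a)/n = 0.250000

Simpson's rule: (h/3)[f(x₀) + 4f(x₁) + 2f(x₂) + ... + f(xₙ)]

x_0 = 2.0000, f(x_0) = 1.818595, coefficient = 1
x_1 = 2.2500, f(x_1) = 1.750665, coefficient = 4
x_2 = 2.5000, f(x_2) = 1.496180, coefficient = 2
x_3 = 2.7500, f(x_3) = 1.049568, coefficient = 4
x_4 = 3.0000, f(x_4) = 0.423360, coefficient = 2
x_5 = 3.2500, f(x_5) = -0.351634, coefficient = 4
x_6 = 3.5000, f(x_6) = -1.227741, coefficient = 1

I ≈ (0.250000/3) × 14.224327 = 1.185361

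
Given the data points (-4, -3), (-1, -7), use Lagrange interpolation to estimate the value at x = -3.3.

Lagrange interpolation formula:
P(x) = Σ yᵢ × Lᵢ(x)
where Lᵢ(x) = Π_{j≠i} (x - xⱼ)/(xᵢ - xⱼ)

L_0(-3.3) = (-3.3 - (-1))/(-4 - (-1)) = 0.766667
L_1(-3.3) = (-3.3 - (-4))/(-1 - (-4)) = 0.233333

P(-3.3) = (-3)×L_0(-3.3) + (-7)×L_1(-3.3)
P(-3.3) = -3.933333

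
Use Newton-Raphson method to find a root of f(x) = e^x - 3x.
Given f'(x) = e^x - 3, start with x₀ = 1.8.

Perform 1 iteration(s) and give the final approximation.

f(x) = e^x - 3x
f'(x) = e^x - 3
x₀ = 1.8

Newton-Raphson formula: x_{n+1} = x_n - f(x_n)/f'(x_n)

Iteration 1:
  f(1.800000) = 0.649647
  f'(1.800000) = 3.049647
  x_1 = 1.800000 - 0.649647/3.049647 = 1.586976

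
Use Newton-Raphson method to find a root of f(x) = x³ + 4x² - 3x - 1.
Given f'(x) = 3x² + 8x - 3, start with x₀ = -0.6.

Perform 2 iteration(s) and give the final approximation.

f(x) = x³ + 4x² - 3x - 1
f'(x) = 3x² + 8x - 3
x₀ = -0.6

Newton-Raphson formula: x_{n+1} = x_n - f(x_n)/f'(x_n)

Iteration 1:
  f(-0.600000) = 2.024000
  f'(-0.600000) = -6.720000
  x_1 = -0.600000 - 2.024000/(-6.720000) = -0.298810
Iteration 2:
  f(-0.298810) = 0.226897
  f'(-0.298810) = -5.122615
  x_2 = -0.298810 - 0.226897/(-5.122615) = -0.254516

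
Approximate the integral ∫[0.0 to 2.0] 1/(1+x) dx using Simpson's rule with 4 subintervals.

f(x) = 1/(1+x)
a = 0.0, b = 2.0, n = 4
h = (b - a)/n = 0.500000

Simpson's rule: (h/3)[f(x₀) + 4f(x₁) + 2f(x₂) + ... + f(xₙ)]

x_0 = 0.0000, f(x_0) = 1.000000, coefficient = 1
x_1 = 0.5000, f(x_1) = 0.666667, coefficient = 4
x_2 = 1.0000, f(x_2) = 0.500000, coefficient = 2
x_3 = 1.5000, f(x_3) = 0.400000, coefficient = 4
x_4 = 2.0000, f(x_4) = 0.333333, coefficient = 1

I ≈ (0.500000/3) × 6.600000 = 1.100000
Exact value: 1.098612
Error: 0.001388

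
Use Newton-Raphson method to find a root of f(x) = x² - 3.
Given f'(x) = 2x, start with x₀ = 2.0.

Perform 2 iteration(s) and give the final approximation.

f(x) = x² - 3
f'(x) = 2x
x₀ = 2.0

Newton-Raphson formula: x_{n+1} = x_n - f(x_n)/f'(x_n)

Iteration 1:
  f(2.000000) = 1.000000
  f'(2.000000) = 4.000000
  x_1 = 2.000000 - 1.000000/4.000000 = 1.750000
Iteration 2:
  f(1.750000) = 0.062500
  f'(1.750000) = 3.500000
  x_2 = 1.750000 - 0.062500/3.500000 = 1.732143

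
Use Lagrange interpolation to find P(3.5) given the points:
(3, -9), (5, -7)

Lagrange interpolation formula:
P(x) = Σ yᵢ × Lᵢ(x)
where Lᵢ(x) = Π_{j≠i} (x - xⱼ)/(xᵢ - xⱼ)

L_0(3.5) = (3.5 - 5)/(3 - 5) = 0.750000
L_1(3.5) = (3.5 - 3)/(5 - 3) = 0.250000

P(3.5) = (-9)×L_0(3.5) + (-7)×L_1(3.5)
P(3.5) = -8.500000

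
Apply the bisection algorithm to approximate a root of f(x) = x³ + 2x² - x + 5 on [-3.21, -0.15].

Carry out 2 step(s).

f(x) = x³ + 2x² - x + 5
Initial interval: [-3.21, -0.15]

Iteration 1:
  c_1 = (-3.210000 + (-0.150000))/2 = -1.680000
  f(c_1) = f(-1.680000) = 7.583168
  f(a) × f(c) < 0, new interval: [-3.210000, -1.680000]
Iteration 2:
  c_2 = (-3.210000 + (-1.680000))/2 = -2.445000
  f(c_2) = f(-2.445000) = 4.784779
  f(a) × f(c) < 0, new interval: [-3.210000, -2.445000]

After 2 iteration(s), the approximation is c_2 = -2.445000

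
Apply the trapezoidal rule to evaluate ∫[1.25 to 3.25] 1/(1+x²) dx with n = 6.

f(x) = 1/(1+x²)
a = 1.25, b = 3.25, n = 6
h = (b - a)/n = 0.333333

Trapezoidal rule: (h/2)[f(x₀) + 2f(x₁) + 2f(x₂) + ... + f(xₙ)]

x_0 = 1.2500, f(x_0) = 0.390244, coefficient = 1
x_1 = 1.5833, f(x_1) = 0.285149, coefficient = 2
x_2 = 1.9167, f(x_2) = 0.213967, coefficient = 2
x_3 = 2.2500, f(x_3) = 0.164948, coefficient = 2
x_4 = 2.5833, f(x_4) = 0.130317, coefficient = 2
x_5 = 2.9167, f(x_5) = 0.105186, coefficient = 2
x_6 = 3.2500, f(x_6) = 0.086486, coefficient = 1

I ≈ (0.333333/2) × 2.275865 = 0.379311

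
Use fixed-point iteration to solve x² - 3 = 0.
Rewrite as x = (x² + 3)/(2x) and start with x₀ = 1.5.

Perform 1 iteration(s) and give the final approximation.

Equation: x² - 3 = 0
Fixed-point form: x = (x² + 3)/(2x)
x₀ = 1.5

x_1 = g(1.500000) = 1.750000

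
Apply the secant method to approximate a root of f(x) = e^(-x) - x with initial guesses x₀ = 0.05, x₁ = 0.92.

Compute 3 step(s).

f(x) = e^(-x) - x
x₀ = 0.05, x₁ = 0.92

Secant formula: x_{n+1} = x_n - f(x_n)(x_n - x_{n-1})/(f(x_n) - f(x_{n-1}))

Iteration 1:
  f(0.050000) = 0.901229
  f(0.920000) = -0.521481
  x_2 = 0.920000 - (-0.521481)×(0.920000 - 0.050000)/(-0.521481 - 0.901229)
       = 0.601110
Iteration 2:
  f(0.920000) = -0.521481
  f(0.601110) = -0.052907
  x_3 = 0.601110 - (-0.052907)×(0.601110 - 0.920000)/(-0.052907 - (-0.521481))
       = 0.565104
Iteration 3:
  f(0.601110) = -0.052907
  f(0.565104) = 0.003197
  x_4 = 0.565104 - 0.003197×(0.565104 - 0.601110)/(0.003197 - (-0.052907))
       = 0.567156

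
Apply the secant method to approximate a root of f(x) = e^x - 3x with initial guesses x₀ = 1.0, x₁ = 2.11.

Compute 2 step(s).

f(x) = e^x - 3x
x₀ = 1.0, x₁ = 2.11

Secant formula: x_{n+1} = x_n - f(x_n)(x_n - x_{n-1})/(f(x_n) - f(x_{n-1}))

Iteration 1:
  f(1.000000) = -0.281718
  f(2.110000) = 1.918241
  x_2 = 2.110000 - 1.918241×(2.110000 - 1.000000)/(1.918241 - (-0.281718))
       = 1.142142
Iteration 2:
  f(2.110000) = 1.918241
  f(1.142142) = -0.292953
  x_3 = 1.142142 - (-0.292953)×(1.142142 - 2.110000)/(-0.292953 - 1.918241)
       = 1.270370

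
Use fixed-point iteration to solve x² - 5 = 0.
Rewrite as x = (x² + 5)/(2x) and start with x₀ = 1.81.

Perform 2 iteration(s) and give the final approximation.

Equation: x² - 5 = 0
Fixed-point form: x = (x² + 5)/(2x)
x₀ = 1.81

x_1 = g(1.810000) = 2.286215
x_2 = g(2.286215) = 2.236618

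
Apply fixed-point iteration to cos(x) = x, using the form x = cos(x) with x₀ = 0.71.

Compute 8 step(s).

Equation: cos(x) = x
Fixed-point form: x = cos(x)
x₀ = 0.71

x_1 = g(0.710000) = 0.758362
x_2 = g(0.758362) = 0.725964
x_3 = g(0.725964) = 0.747860
x_4 = g(0.747860) = 0.733146
x_5 = g(0.733146) = 0.743073
x_6 = g(0.743073) = 0.736393
x_7 = g(0.736393) = 0.740896
x_8 = g(0.740896) = 0.737864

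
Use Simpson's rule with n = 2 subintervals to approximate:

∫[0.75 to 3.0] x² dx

f(x) = x²
a = 0.75, b = 3.0, n = 2
h = (b - a)/n = 1.125000

Simpson's rule: (h/3)[f(x₀) + 4f(x₁) + 2f(x₂) + ... + f(xₙ)]

x_0 = 0.7500, f(x_0) = 0.562500, coefficient = 1
x_1 = 1.8750, f(x_1) = 3.515625, coefficient = 4
x_2 = 3.0000, f(x_2) = 9.000000, coefficient = 1

I ≈ (1.125000/3) × 23.625000 = 8.859375
Exact value: 8.859375
Error: 0.000000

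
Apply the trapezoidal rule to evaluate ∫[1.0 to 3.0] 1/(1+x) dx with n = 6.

f(x) = 1/(1+x)
a = 1.0, b = 3.0, n = 6
h = (b - a)/n = 0.333333

Trapezoidal rule: (h/2)[f(x₀) + 2f(x₁) + 2f(x₂) + ... + f(xₙ)]

x_0 = 1.0000, f(x_0) = 0.500000, coefficient = 1
x_1 = 1.3333, f(x_1) = 0.428571, coefficient = 2
x_2 = 1.6667, f(x_2) = 0.375000, coefficient = 2
x_3 = 2.0000, f(x_3) = 0.333333, coefficient = 2
x_4 = 2.3333, f(x_4) = 0.300000, coefficient = 2
x_5 = 2.6667, f(x_5) = 0.272727, coefficient = 2
x_6 = 3.0000, f(x_6) = 0.250000, coefficient = 1

I ≈ (0.333333/2) × 4.169264 = 0.694877
Exact value: 0.693147
Error: 0.001730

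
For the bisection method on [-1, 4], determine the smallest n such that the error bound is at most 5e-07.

We need (b-a)/2^n ≤ 5e-07
(4 - (-1))/2^n ≤ 5e-07
5/2^n ≤ 5e-07
2^n ≥ 10000000
n ≥ log₂(10000000) = 23.25
n ≥ 24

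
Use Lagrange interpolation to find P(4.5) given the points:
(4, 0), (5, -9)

Lagrange interpolation formula:
P(x) = Σ yᵢ × Lᵢ(x)
where Lᵢ(x) = Π_{j≠i} (x - xⱼ)/(xᵢ - xⱼ)

L_0(4.5) = (4.5 - 5)/(4 - 5) = 0.500000
L_1(4.5) = (4.5 - 4)/(5 - 4) = 0.500000

P(4.5) = 0×L_0(4.5) + (-9)×L_1(4.5)
P(4.5) = -4.500000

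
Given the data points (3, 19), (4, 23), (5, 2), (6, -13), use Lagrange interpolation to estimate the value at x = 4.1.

Lagrange interpolation formula:
P(x) = Σ yᵢ × Lᵢ(x)
where Lᵢ(x) = Π_{j≠i} (x - xⱼ)/(xᵢ - xⱼ)

L_0(4.1) = (4.1 - 4)/(3 - 4) × (4.1 - 5)/(3 - 5) × (4.1 - 6)/(3 - 6) = -0.028500
L_1(4.1) = (4.1 - 3)/(4 - 3) × (4.1 - 5)/(4 - 5) × (4.1 - 6)/(4 - 6) = 0.940500
L_2(4.1) = (4.1 - 3)/(5 - 3) × (4.1 - 4)/(5 - 4) × (4.1 - 6)/(5 - 6) = 0.104500
L_3(4.1) = (4.1 - 3)/(6 - 3) × (4.1 - 4)/(6 - 4) × (4.1 - 5)/(6 - 5) = -0.016500

P(4.1) = 19×L_0(4.1) + 23×L_1(4.1) + 2×L_2(4.1) + (-13)×L_3(4.1)
P(4.1) = 21.513500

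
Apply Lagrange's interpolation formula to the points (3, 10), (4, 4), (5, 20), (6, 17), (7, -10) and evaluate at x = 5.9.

Lagrange interpolation formula:
P(x) = Σ yᵢ × Lᵢ(x)
where Lᵢ(x) = Π_{j≠i} (x - xⱼ)/(xᵢ - xⱼ)

L_0(5.9) = (5.9 - 4)/(3 - 4) × (5.9 - 5)/(3 - 5) × (5.9 - 6)/(3 - 6) × (5.9 - 7)/(3 - 7) = 0.007837
L_1(5.9) = (5.9 - 3)/(4 - 3) × (5.9 - 5)/(4 - 5) × (5.9 - 6)/(4 - 6) × (5.9 - 7)/(4 - 7) = -0.047850
L_2(5.9) = (5.9 - 3)/(5 - 3) × (5.9 - 4)/(5 - 4) × (5.9 - 6)/(5 - 6) × (5.9 - 7)/(5 - 7) = 0.151525
L_3(5.9) = (5.9 - 3)/(6 - 3) × (5.9 - 4)/(6 - 4) × (5.9 - 5)/(6 - 5) × (5.9 - 7)/(6 - 7) = 0.909150
L_4(5.9) = (5.9 - 3)/(7 - 3) × (5.9 - 4)/(7 - 4) × (5.9 - 5)/(7 - 5) × (5.9 - 6)/(7 - 6) = -0.020662

P(5.9) = 10×L_0(5.9) + 4×L_1(5.9) + 20×L_2(5.9) + 17×L_3(5.9) + (-10)×L_4(5.9)
P(5.9) = 18.579650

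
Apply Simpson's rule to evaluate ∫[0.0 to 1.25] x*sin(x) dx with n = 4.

f(x) = x*sin(x)
a = 0.0, b = 1.25, n = 4
h = (b - a)/n = 0.312500

Simpson's rule: (h/3)[f(x₀) + 4f(x₁) + 2f(x₂) + ... + f(xₙ)]

x_0 = 0.0000, f(x_0) = 0.000000, coefficient = 1
x_1 = 0.3125, f(x_1) = 0.096075, coefficient = 4
x_2 = 0.6250, f(x_2) = 0.365686, coefficient = 2
x_3 = 0.9375, f(x_3) = 0.755701, coefficient = 4
x_4 = 1.2500, f(x_4) = 1.186231, coefficient = 1

I ≈ (0.312500/3) × 5.324705 = 0.554657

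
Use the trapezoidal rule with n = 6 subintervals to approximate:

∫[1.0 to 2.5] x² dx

f(x) = x²
a = 1.0, b = 2.5, n = 6
h = (b - a)/n = 0.250000

Trapezoidal rule: (h/2)[f(x₀) + 2f(x₁) + 2f(x₂) + ... + f(xₙ)]

x_0 = 1.0000, f(x_0) = 1.000000, coefficient = 1
x_1 = 1.2500, f(x_1) = 1.562500, coefficient = 2
x_2 = 1.5000, f(x_2) = 2.250000, coefficient = 2
x_3 = 1.7500, f(x_3) = 3.062500, coefficient = 2
x_4 = 2.0000, f(x_4) = 4.000000, coefficient = 2
x_5 = 2.2500, f(x_5) = 5.062500, coefficient = 2
x_6 = 2.5000, f(x_6) = 6.250000, coefficient = 1

I ≈ (0.250000/2) × 39.125000 = 4.890625
Exact value: 4.875000
Error: 0.015625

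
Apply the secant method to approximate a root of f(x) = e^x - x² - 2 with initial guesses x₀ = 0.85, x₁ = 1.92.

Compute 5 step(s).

f(x) = e^x - x² - 2
x₀ = 0.85, x₁ = 1.92

Secant formula: x_{n+1} = x_n - f(x_n)(x_n - x_{n-1})/(f(x_n) - f(x_{n-1}))

Iteration 1:
  f(0.850000) = -0.382853
  f(1.920000) = 1.134558
  x_2 = 1.920000 - 1.134558×(1.920000 - 0.850000)/(1.134558 - (-0.382853))
       = 1.119968
Iteration 2:
  f(1.920000) = 1.134558
  f(1.119968) = -0.189572
  x_3 = 1.119968 - (-0.189572)×(1.119968 - 1.920000)/(-0.189572 - 1.134558)
       = 1.234506
Iteration 3:
  f(1.119968) = -0.189572
  f(1.234506) = -0.087324
  x_4 = 1.234506 - (-0.087324)×(1.234506 - 1.119968)/(-0.087324 - (-0.189572))
       = 1.332327
Iteration 4:
  f(1.234506) = -0.087324
  f(1.332327) = 0.014757
  x_5 = 1.332327 - 0.014757×(1.332327 - 1.234506)/(0.014757 - (-0.087324))
       = 1.318186
Iteration 5:
  f(1.332327) = 0.014757
  f(1.318186) = -0.000977
  x_6 = 1.318186 - (-0.000977)×(1.318186 - 1.332327)/(-0.000977 - 0.014757)
       = 1.319064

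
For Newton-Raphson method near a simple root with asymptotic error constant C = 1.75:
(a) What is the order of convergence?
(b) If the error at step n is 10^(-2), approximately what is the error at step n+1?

(a) Newton-Raphson has quadratic (order 2) convergence near simple roots.
    This means |e_{n+1}| ≈ C|e_n|².

(b) With |e_n| = 10^(-2) and C = 1.75:
    |e_{n+1}| ≈ 1.75 × (10^(-2))² = 1.75 × 10^(-4)

(a) 2 (quadratic); (b) |e_{n+1}| ≈ 1.750e-04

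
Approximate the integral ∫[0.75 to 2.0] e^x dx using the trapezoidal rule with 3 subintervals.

f(x) = e^x
a = 0.75, b = 2.0, n = 3
h = (b - a)/n = 0.416667

Trapezoidal rule: (h/2)[f(x₀) + 2f(x₁) + 2f(x₂) + ... + f(xₙ)]

x_0 = 0.7500, f(x_0) = 2.117000, coefficient = 1
x_1 = 1.1667, f(x_1) = 3.211271, coefficient = 2
x_2 = 1.5833, f(x_2) = 4.871166, coefficient = 2
x_3 = 2.0000, f(x_3) = 7.389056, coefficient = 1

I ≈ (0.416667/2) × 25.670929 = 5.348110
Exact value: 5.272056
Error: 0.076054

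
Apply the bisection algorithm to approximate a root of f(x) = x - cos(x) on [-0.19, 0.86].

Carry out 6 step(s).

f(x) = x - cos(x)
Initial interval: [-0.19, 0.86]

Iteration 1:
  c_1 = (-0.190000 + 0.860000)/2 = 0.335000
  f(c_1) = f(0.335000) = -0.609410
  f(a) × f(c) ≥ 0, new interval: [0.335000, 0.860000]
Iteration 2:
  c_2 = (0.335000 + 0.860000)/2 = 0.597500
  f(c_2) = f(0.597500) = -0.229245
  f(a) × f(c) ≥ 0, new interval: [0.597500, 0.860000]
Iteration 3:
  c_3 = (0.597500 + 0.860000)/2 = 0.728750
  f(c_3) = f(0.728750) = -0.017257
  f(a) × f(c) ≥ 0, new interval: [0.728750, 0.860000]
Iteration 4:
  c_4 = (0.728750 + 0.860000)/2 = 0.794375
  f(c_4) = f(0.794375) = 0.093644
  f(a) × f(c) < 0, new interval: [0.728750, 0.794375]
Iteration 5:
  c_5 = (0.728750 + 0.794375)/2 = 0.761563
  f(c_5) = f(0.761563) = 0.037804
  f(a) × f(c) < 0, new interval: [0.728750, 0.761563]
Iteration 6:
  c_6 = (0.728750 + 0.761563)/2 = 0.745156
  f(c_6) = f(0.745156) = 0.010174
  f(a) × f(c) < 0, new interval: [0.728750, 0.745156]

After 6 iteration(s), the approximation is c_6 = 0.745156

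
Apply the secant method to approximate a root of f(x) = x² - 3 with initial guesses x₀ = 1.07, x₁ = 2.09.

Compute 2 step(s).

f(x) = x² - 3
x₀ = 1.07, x₁ = 2.09

Secant formula: x_{n+1} = x_n - f(x_n)(x_n - x_{n-1})/(f(x_n) - f(x_{n-1}))

Iteration 1:
  f(1.070000) = -1.855100
  f(2.090000) = 1.368100
  x_2 = 2.090000 - 1.368100×(2.090000 - 1.070000)/(1.368100 - (-1.855100))
       = 1.657057
Iteration 2:
  f(2.090000) = 1.368100
  f(1.657057) = -0.254162
  x_3 = 1.657057 - (-0.254162)×(1.657057 - 2.090000)/(-0.254162 - 1.368100)
       = 1.724887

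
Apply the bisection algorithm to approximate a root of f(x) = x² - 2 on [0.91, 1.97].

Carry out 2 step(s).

f(x) = x² - 2
Initial interval: [0.91, 1.97]

Iteration 1:
  c_1 = (0.910000 + 1.970000)/2 = 1.440000
  f(c_1) = f(1.440000) = 0.073600
  f(a) × f(c) < 0, new interval: [0.910000, 1.440000]
Iteration 2:
  c_2 = (0.910000 + 1.440000)/2 = 1.175000
  f(c_2) = f(1.175000) = -0.619375
  f(a) × f(c) ≥ 0, new interval: [1.175000, 1.440000]

After 2 iteration(s), the approximation is c_2 = 1.175000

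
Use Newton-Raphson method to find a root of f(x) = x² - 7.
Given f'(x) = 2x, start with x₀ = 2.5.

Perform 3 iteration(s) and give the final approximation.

f(x) = x² - 7
f'(x) = 2x
x₀ = 2.5

Newton-Raphson formula: x_{n+1} = x_n - f(x_n)/f'(x_n)

Iteration 1:
  f(2.500000) = -0.750000
  f'(2.500000) = 5.000000
  x_1 = 2.500000 - (-0.750000)/5.000000 = 2.650000
Iteration 2:
  f(2.650000) = 0.022500
  f'(2.650000) = 5.300000
  x_2 = 2.650000 - 0.022500/5.300000 = 2.645755
Iteration 3:
  f(2.645755) = 0.000018
  f'(2.645755) = 5.291509
  x_3 = 2.645755 - 0.000018/5.291509 = 2.645751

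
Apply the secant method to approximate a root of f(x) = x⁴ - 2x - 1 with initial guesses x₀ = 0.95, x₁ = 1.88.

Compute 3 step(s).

f(x) = x⁴ - 2x - 1
x₀ = 0.95, x₁ = 1.88

Secant formula: x_{n+1} = x_n - f(x_n)(x_n - x_{n-1})/(f(x_n) - f(x_{n-1}))

Iteration 1:
  f(0.950000) = -2.085494
  f(1.880000) = 7.731983
  x_2 = 1.880000 - 7.731983×(1.880000 - 0.950000)/(7.731983 - (-2.085494))
       = 1.147557
Iteration 2:
  f(1.880000) = 7.731983
  f(1.147557) = -1.560923
  x_3 = 1.147557 - (-1.560923)×(1.147557 - 1.880000)/(-1.560923 - 7.731983)
       = 1.270585
Iteration 3:
  f(1.147557) = -1.560923
  f(1.270585) = -0.934928
  x_4 = 1.270585 - (-0.934928)×(1.270585 - 1.147557)/(-0.934928 - (-1.560923))
       = 1.454328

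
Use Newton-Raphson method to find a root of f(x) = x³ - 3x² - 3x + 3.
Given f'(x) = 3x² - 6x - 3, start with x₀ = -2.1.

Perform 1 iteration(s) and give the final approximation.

f(x) = x³ - 3x² - 3x + 3
f'(x) = 3x² - 6x - 3
x₀ = -2.1

Newton-Raphson formula: x_{n+1} = x_n - f(x_n)/f'(x_n)

Iteration 1:
  f(-2.100000) = -13.191000
  f'(-2.100000) = 22.830000
  x_1 = -2.100000 - (-13.191000)/22.830000 = -1.522208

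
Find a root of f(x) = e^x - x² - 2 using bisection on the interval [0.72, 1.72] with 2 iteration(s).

f(x) = e^x - x² - 2
Initial interval: [0.72, 1.72]

Iteration 1:
  c_1 = (0.720000 + 1.720000)/2 = 1.220000
  f(c_1) = f(1.220000) = -0.101212
  f(a) × f(c) ≥ 0, new interval: [1.220000, 1.720000]
Iteration 2:
  c_2 = (1.220000 + 1.720000)/2 = 1.470000
  f(c_2) = f(1.470000) = 0.188335
  f(a) × f(c) < 0, new interval: [1.220000, 1.470000]

After 2 iteration(s), the approximation is c_2 = 1.470000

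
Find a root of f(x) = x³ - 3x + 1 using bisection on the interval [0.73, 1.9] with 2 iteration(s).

f(x) = x³ - 3x + 1
Initial interval: [0.73, 1.9]

Iteration 1:
  c_1 = (0.730000 + 1.900000)/2 = 1.315000
  f(c_1) = f(1.315000) = -0.671069
  f(a) × f(c) ≥ 0, new interval: [1.315000, 1.900000]
Iteration 2:
  c_2 = (1.315000 + 1.900000)/2 = 1.607500
  f(c_2) = f(1.607500) = 0.331370
  f(a) × f(c) < 0, new interval: [1.315000, 1.607500]

After 2 iteration(s), the approximation is c_2 = 1.607500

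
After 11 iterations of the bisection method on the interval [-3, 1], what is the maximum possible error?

Bisection error bound: |error| ≤ (b-a)/2^n
|error| ≤ (1 - (-3))/2^11 = 4/2^11
|error| ≤ 0.0019531250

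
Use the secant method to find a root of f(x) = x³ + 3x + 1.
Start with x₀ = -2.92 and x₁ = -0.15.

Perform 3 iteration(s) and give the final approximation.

f(x) = x³ + 3x + 1
x₀ = -2.92, x₁ = -0.15

Secant formula: x_{n+1} = x_n - f(x_n)(x_n - x_{n-1})/(f(x_n) - f(x_{n-1}))

Iteration 1:
  f(-2.920000) = -32.657088
  f(-0.150000) = 0.546625
  x_2 = -0.150000 - 0.546625×(-0.150000 - (-2.920000))/(0.546625 - (-32.657088))
       = -0.195602
Iteration 2:
  f(-0.150000) = 0.546625
  f(-0.195602) = 0.405711
  x_3 = -0.195602 - 0.405711×(-0.195602 - (-0.150000))/(0.405711 - 0.546625)
       = -0.326896
Iteration 3:
  f(-0.195602) = 0.405711
  f(-0.326896) = -0.015619
  x_4 = -0.326896 - (-0.015619)×(-0.326896 - (-0.195602))/(-0.015619 - 0.405711)
       = -0.322028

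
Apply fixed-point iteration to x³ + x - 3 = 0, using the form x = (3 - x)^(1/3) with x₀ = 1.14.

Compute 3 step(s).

Equation: x³ + x - 3 = 0
Fixed-point form: x = (3 - x)^(1/3)
x₀ = 1.14

x_1 = g(1.140000) = 1.229809
x_2 = g(1.229809) = 1.209688
x_3 = g(1.209688) = 1.214254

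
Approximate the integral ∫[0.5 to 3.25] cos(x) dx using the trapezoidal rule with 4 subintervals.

f(x) = cos(x)
a = 0.5, b = 3.25, n = 4
h = (b - a)/n = 0.687500

Trapezoidal rule: (h/2)[f(x₀) + 2f(x₁) + 2f(x₂) + ... + f(xₙ)]

x_0 = 0.5000, f(x_0) = 0.877583, coefficient = 1
x_1 = 1.1875, f(x_1) = 0.373980, coefficient = 2
x_2 = 1.8750, f(x_2) = -0.299534, coefficient = 2
x_3 = 2.5625, f(x_3) = -0.836960, coefficient = 2
x_4 = 3.2500, f(x_4) = -0.994130, coefficient = 1

I ≈ (0.687500/2) × -1.641574 = -0.564291
Exact value: -0.587621
Error: 0.023330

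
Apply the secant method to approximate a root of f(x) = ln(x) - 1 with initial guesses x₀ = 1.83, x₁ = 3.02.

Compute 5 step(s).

f(x) = ln(x) - 1
x₀ = 1.83, x₁ = 3.02

Secant formula: x_{n+1} = x_n - f(x_n)(x_n - x_{n-1})/(f(x_n) - f(x_{n-1}))

Iteration 1:
  f(1.830000) = -0.395684
  f(3.020000) = 0.105257
  x_2 = 3.020000 - 0.105257×(3.020000 - 1.830000)/(0.105257 - (-0.395684))
       = 2.769959
Iteration 2:
  f(3.020000) = 0.105257
  f(2.769959) = 0.018833
  x_3 = 2.769959 - 0.018833×(2.769959 - 3.020000)/(0.018833 - 0.105257)
       = 2.715473
Iteration 3:
  f(2.769959) = 0.018833
  f(2.715473) = -0.001034
  x_4 = 2.715473 - (-0.001034)×(2.715473 - 2.769959)/(-0.001034 - 0.018833)
       = 2.718308
Iteration 4:
  f(2.715473) = -0.001034
  f(2.718308) = 0.000010
  x_5 = 2.718308 - 0.000010×(2.718308 - 2.715473)/(0.000010 - (-0.001034))
       = 2.718282
Iteration 5:
  f(2.718308) = 0.000010
  f(2.718282) = 0.000000
  x_6 = 2.718282 - 0.000000×(2.718282 - 2.718308)/(0.000000 - 0.000010)
       = 2.718282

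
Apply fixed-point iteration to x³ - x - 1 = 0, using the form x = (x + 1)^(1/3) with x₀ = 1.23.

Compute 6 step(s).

Equation: x³ - x - 1 = 0
Fixed-point form: x = (x + 1)^(1/3)
x₀ = 1.23

x_1 = g(1.230000) = 1.306477
x_2 = g(1.306477) = 1.321244
x_3 = g(1.321244) = 1.324058
x_4 = g(1.324058) = 1.324593
x_5 = g(1.324593) = 1.324694
x_6 = g(1.324694) = 1.324713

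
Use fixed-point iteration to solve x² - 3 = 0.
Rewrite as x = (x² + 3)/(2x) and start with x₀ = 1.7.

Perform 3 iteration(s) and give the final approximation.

Equation: x² - 3 = 0
Fixed-point form: x = (x² + 3)/(2x)
x₀ = 1.7

x_1 = g(1.700000) = 1.732353
x_2 = g(1.732353) = 1.732051
x_3 = g(1.732051) = 1.732051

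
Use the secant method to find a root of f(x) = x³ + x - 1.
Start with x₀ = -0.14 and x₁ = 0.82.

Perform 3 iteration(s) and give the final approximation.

f(x) = x³ + x - 1
x₀ = -0.14, x₁ = 0.82

Secant formula: x_{n+1} = x_n - f(x_n)(x_n - x_{n-1})/(f(x_n) - f(x_{n-1}))

Iteration 1:
  f(-0.140000) = -1.142744
  f(0.820000) = 0.371368
  x_2 = 0.820000 - 0.371368×(0.820000 - (-0.140000))/(0.371368 - (-1.142744))
       = 0.584540
Iteration 2:
  f(0.820000) = 0.371368
  f(0.584540) = -0.215731
  x_3 = 0.584540 - (-0.215731)×(0.584540 - 0.820000)/(-0.215731 - 0.371368)
       = 0.671060
Iteration 3:
  f(0.584540) = -0.215731
  f(0.671060) = -0.026747
  x_4 = 0.671060 - (-0.026747)×(0.671060 - 0.584540)/(-0.026747 - (-0.215731))
       = 0.683305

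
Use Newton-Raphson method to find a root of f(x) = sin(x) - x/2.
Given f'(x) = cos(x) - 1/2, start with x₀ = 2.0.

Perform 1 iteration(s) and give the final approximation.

f(x) = sin(x) - x/2
f'(x) = cos(x) - 1/2
x₀ = 2.0

Newton-Raphson formula: x_{n+1} = x_n - f(x_n)/f'(x_n)

Iteration 1:
  f(2.000000) = -0.090703
  f'(2.000000) = -0.916147
  x_1 = 2.000000 - (-0.090703)/(-0.916147) = 1.900996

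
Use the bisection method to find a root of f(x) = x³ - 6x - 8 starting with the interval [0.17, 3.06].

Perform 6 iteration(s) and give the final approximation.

f(x) = x³ - 6x - 8
Initial interval: [0.17, 3.06]

Iteration 1:
  c_1 = (0.170000 + 3.060000)/2 = 1.615000
  f(c_1) = f(1.615000) = -13.477717
  f(a) × f(c) ≥ 0, new interval: [1.615000, 3.060000]
Iteration 2:
  c_2 = (1.615000 + 3.060000)/2 = 2.337500
  f(c_2) = f(2.337500) = -9.253119
  f(a) × f(c) ≥ 0, new interval: [2.337500, 3.060000]
Iteration 3:
  c_3 = (2.337500 + 3.060000)/2 = 2.698750
  f(c_3) = f(2.698750) = -4.536825
  f(a) × f(c) ≥ 0, new interval: [2.698750, 3.060000]
Iteration 4:
  c_4 = (2.698750 + 3.060000)/2 = 2.879375
  f(c_4) = f(2.879375) = -1.403927
  f(a) × f(c) ≥ 0, new interval: [2.879375, 3.060000]
Iteration 5:
  c_5 = (2.879375 + 3.060000)/2 = 2.969688
  f(c_5) = f(2.969688) = 0.371679
  f(a) × f(c) < 0, new interval: [2.879375, 2.969688]
Iteration 6:
  c_6 = (2.879375 + 2.969688)/2 = 2.924531
  f(c_6) = f(2.924531) = -0.534014
  f(a) × f(c) ≥ 0, new interval: [2.924531, 2.969688]

After 6 iteration(s), the approximation is c_6 = 2.924531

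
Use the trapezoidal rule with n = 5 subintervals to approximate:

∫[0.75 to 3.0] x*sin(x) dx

f(x) = x*sin(x)
a = 0.75, b = 3.0, n = 5
h = (b - a)/n = 0.450000

Trapezoidal rule: (h/2)[f(x₀) + 2f(x₁) + 2f(x₂) + ... + f(xₙ)]

x_0 = 0.7500, f(x_0) = 0.511229, coefficient = 1
x_1 = 1.2000, f(x_1) = 1.118447, coefficient = 2
x_2 = 1.6500, f(x_2) = 1.644827, coefficient = 2
x_3 = 2.1000, f(x_3) = 1.812740, coefficient = 2
x_4 = 2.5500, f(x_4) = 1.422093, coefficient = 2
x_5 = 3.0000, f(x_5) = 0.423360, coefficient = 1

I ≈ (0.450000/2) × 12.930804 = 2.909431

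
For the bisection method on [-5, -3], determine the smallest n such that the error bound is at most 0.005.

We need (b-a)/2^n ≤ 0.005
(-3 - (-5))/2^n ≤ 0.005
2/2^n ≤ 0.005
2^n ≥ 400
n ≥ log₂(400) = 8.64
n ≥ 9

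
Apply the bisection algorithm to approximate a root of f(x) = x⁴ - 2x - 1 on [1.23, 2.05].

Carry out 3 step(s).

f(x) = x⁴ - 2x - 1
Initial interval: [1.23, 2.05]

Iteration 1:
  c_1 = (1.230000 + 2.050000)/2 = 1.640000
  f(c_1) = f(1.640000) = 2.953948
  f(a) × f(c) < 0, new interval: [1.230000, 1.640000]
Iteration 2:
  c_2 = (1.230000 + 1.640000)/2 = 1.435000
  f(c_2) = f(1.435000) = 0.370408
  f(a) × f(c) < 0, new interval: [1.230000, 1.435000]
Iteration 3:
  c_3 = (1.230000 + 1.435000)/2 = 1.332500
  f(c_3) = f(1.332500) = -0.512400
  f(a) × f(c) ≥ 0, new interval: [1.332500, 1.435000]

After 3 iteration(s), the approximation is c_3 = 1.332500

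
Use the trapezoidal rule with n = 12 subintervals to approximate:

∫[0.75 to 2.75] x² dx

f(x) = x²
a = 0.75, b = 2.75, n = 12
h = (b - a)/n = 0.166667

Trapezoidal rule: (h/2)[f(x₀) + 2f(x₁) + 2f(x₂) + ... + f(xₙ)]

x_0 = 0.7500, f(x_0) = 0.562500, coefficient = 1
x_1 = 0.9167, f(x_1) = 0.840278, coefficient = 2
x_2 = 1.0833, f(x_2) = 1.173611, coefficient = 2
x_3 = 1.2500, f(x_3) = 1.562500, coefficient = 2
x_4 = 1.4167, f(x_4) = 2.006944, coefficient = 2
x_5 = 1.5833, f(x_5) = 2.506944, coefficient = 2
x_6 = 1.7500, f(x_6) = 3.062500, coefficient = 2
x_7 = 1.9167, f(x_7) = 3.673611, coefficient = 2
x_8 = 2.0833, f(x_8) = 4.340278, coefficient = 2
x_9 = 2.2500, f(x_9) = 5.062500, coefficient = 2
x_10 = 2.4167, f(x_10) = 5.840278, coefficient = 2
x_11 = 2.5833, f(x_11) = 6.673611, coefficient = 2
x_12 = 2.7500, f(x_12) = 7.562500, coefficient = 1

I ≈ (0.166667/2) × 81.611111 = 6.800926
Exact value: 6.791667
Error: 0.009259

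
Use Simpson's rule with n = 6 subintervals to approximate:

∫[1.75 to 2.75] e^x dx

f(x) = e^x
a = 1.75, b = 2.75, n = 6
h = (b - a)/n = 0.166667

Simpson's rule: (h/3)[f(x₀) + 4f(x₁) + 2f(x₂) + ... + f(xₙ)]

x_0 = 1.7500, f(x_0) = 5.754603, coefficient = 1
x_1 = 1.9167, f(x_1) = 6.798260, coefficient = 4
x_2 = 2.0833, f(x_2) = 8.031195, coefficient = 2
x_3 = 2.2500, f(x_3) = 9.487736, coefficient = 4
x_4 = 2.4167, f(x_4) = 11.208436, coefficient = 2
x_5 = 2.5833, f(x_5) = 13.241202, coefficient = 4
x_6 = 2.7500, f(x_6) = 15.642632, coefficient = 1

I ≈ (0.166667/3) × 177.985286 = 9.888071
Exact value: 9.888029
Error: 0.000042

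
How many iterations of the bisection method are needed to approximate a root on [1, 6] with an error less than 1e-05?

We need (b-a)/2^n ≤ 1e-05
(6 - 1)/2^n ≤ 1e-05
5/2^n ≤ 1e-05
2^n ≥ 500000
n ≥ log₂(500000) = 18.93
n ≥ 19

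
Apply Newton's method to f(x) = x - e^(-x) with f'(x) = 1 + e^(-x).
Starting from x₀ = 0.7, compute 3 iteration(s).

f(x) = x - e^(-x)
f'(x) = 1 + e^(-x)
x₀ = 0.7

Newton-Raphson formula: x_{n+1} = x_n - f(x_n)/f'(x_n)

Iteration 1:
  f(0.700000) = 0.203415
  f'(0.700000) = 1.496585
  x_1 = 0.700000 - 0.203415/1.496585 = 0.564081
Iteration 2:
  f(0.564081) = -0.004802
  f'(0.564081) = 1.568883
  x_2 = 0.564081 - (-0.004802)/1.568883 = 0.567142
Iteration 3:
  f(0.567142) = -0.000003
  f'(0.567142) = 1.567144
  x_3 = 0.567142 - (-0.000003)/1.567144 = 0.567143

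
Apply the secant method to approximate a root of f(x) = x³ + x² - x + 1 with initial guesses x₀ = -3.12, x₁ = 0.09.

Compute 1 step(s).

f(x) = x³ + x² - x + 1
x₀ = -3.12, x₁ = 0.09

Secant formula: x_{n+1} = x_n - f(x_n)(x_n - x_{n-1})/(f(x_n) - f(x_{n-1}))

Iteration 1:
  f(-3.120000) = -16.516928
  f(0.090000) = 0.918829
  x_2 = 0.090000 - 0.918829×(0.090000 - (-3.120000))/(0.918829 - (-16.516928))
       = -0.079160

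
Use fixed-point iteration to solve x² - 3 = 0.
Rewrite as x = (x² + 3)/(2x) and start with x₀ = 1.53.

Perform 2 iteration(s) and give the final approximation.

Equation: x² - 3 = 0
Fixed-point form: x = (x² + 3)/(2x)
x₀ = 1.53

x_1 = g(1.530000) = 1.745392
x_2 = g(1.745392) = 1.732102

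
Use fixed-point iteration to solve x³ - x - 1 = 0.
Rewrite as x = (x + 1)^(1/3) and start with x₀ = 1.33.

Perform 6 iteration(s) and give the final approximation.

Equation: x³ - x - 1 = 0
Fixed-point form: x = (x + 1)^(1/3)
x₀ = 1.33

x_1 = g(1.330000) = 1.325721
x_2 = g(1.325721) = 1.324908
x_3 = g(1.324908) = 1.324754
x_4 = g(1.324754) = 1.324725
x_5 = g(1.324725) = 1.324719
x_6 = g(1.324719) = 1.324718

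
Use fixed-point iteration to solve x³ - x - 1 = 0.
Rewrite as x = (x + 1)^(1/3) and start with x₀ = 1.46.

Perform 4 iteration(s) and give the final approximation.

Equation: x³ - x - 1 = 0
Fixed-point form: x = (x + 1)^(1/3)
x₀ = 1.46

x_1 = g(1.460000) = 1.349931
x_2 = g(1.349931) = 1.329490
x_3 = g(1.329490) = 1.325624
x_4 = g(1.325624) = 1.324890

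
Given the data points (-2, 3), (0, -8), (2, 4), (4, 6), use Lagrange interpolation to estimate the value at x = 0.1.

Lagrange interpolation formula:
P(x) = Σ yᵢ × Lᵢ(x)
where Lᵢ(x) = Π_{j≠i} (x - xⱼ)/(xᵢ - xⱼ)

L_0(0.1) = (0.1 - 0)/(-2 - 0) × (0.1 - 2)/(-2 - 2) × (0.1 - 4)/(-2 - 4) = -0.015438
L_1(0.1) = (0.1 - (-2))/(0 - (-2)) × (0.1 - 2)/(0 - 2) × (0.1 - 4)/(0 - 4) = 0.972562
L_2(0.1) = (0.1 - (-2))/(2 - (-2)) × (0.1 - 0)/(2 - 0) × (0.1 - 4)/(2 - 4) = 0.051188
L_3(0.1) = (0.1 - (-2))/(4 - (-2)) × (0.1 - 0)/(4 - 0) × (0.1 - 2)/(4 - 2) = -0.008313

P(0.1) = 3×L_0(0.1) + (-8)×L_1(0.1) + 4×L_2(0.1) + 6×L_3(0.1)
P(0.1) = -7.671937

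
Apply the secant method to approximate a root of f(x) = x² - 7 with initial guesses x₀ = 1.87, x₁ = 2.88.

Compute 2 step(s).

f(x) = x² - 7
x₀ = 1.87, x₁ = 2.88

Secant formula: x_{n+1} = x_n - f(x_n)(x_n - x_{n-1})/(f(x_n) - f(x_{n-1}))

Iteration 1:
  f(1.870000) = -3.503100
  f(2.880000) = 1.294400
  x_2 = 2.880000 - 1.294400×(2.880000 - 1.870000)/(1.294400 - (-3.503100))
       = 2.607495
Iteration 2:
  f(2.880000) = 1.294400
  f(2.607495) = -0.200971
  x_3 = 2.607495 - (-0.200971)×(2.607495 - 2.880000)/(-0.200971 - 1.294400)
       = 2.644118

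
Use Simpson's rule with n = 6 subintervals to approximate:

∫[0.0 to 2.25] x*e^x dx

f(x) = x*e^x
a = 0.0, b = 2.25, n = 6
h = (b - a)/n = 0.375000

Simpson's rule: (h/3)[f(x₀) + 4f(x₁) + 2f(x₂) + ... + f(xₙ)]

x_0 = 0.0000, f(x_0) = 0.000000, coefficient = 1
x_1 = 0.3750, f(x_1) = 0.545622, coefficient = 4
x_2 = 0.7500, f(x_2) = 1.587750, coefficient = 2
x_3 = 1.1250, f(x_3) = 3.465244, coefficient = 4
x_4 = 1.5000, f(x_4) = 6.722534, coefficient = 2
x_5 = 1.8750, f(x_5) = 12.226536, coefficient = 4
x_6 = 2.2500, f(x_6) = 21.347406, coefficient = 1

I ≈ (0.375000/3) × 102.917579 = 12.864697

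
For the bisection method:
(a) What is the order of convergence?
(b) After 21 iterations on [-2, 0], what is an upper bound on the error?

(a) Bisection has linear (order 1) convergence; the error is halved each step.

(b) Error bound = (b-a)/2^n = (0 - (-2))/2^{21}
    = 2/2^{21}

(a) 1 (linear); (b) error ≤ 9.54e-07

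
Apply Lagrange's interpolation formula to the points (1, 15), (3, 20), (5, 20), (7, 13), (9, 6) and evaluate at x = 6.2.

Lagrange interpolation formula:
P(x) = Σ yᵢ × Lᵢ(x)
where Lᵢ(x) = Π_{j≠i} (x - xⱼ)/(xᵢ - xⱼ)

L_0(6.2) = (6.2 - 3)/(1 - 3) × (6.2 - 5)/(1 - 5) × (6.2 - 7)/(1 - 7) × (6.2 - 9)/(1 - 9) = 0.022400
L_1(6.2) = (6.2 - 1)/(3 - 1) × (6.2 - 5)/(3 - 5) × (6.2 - 7)/(3 - 7) × (6.2 - 9)/(3 - 9) = -0.145600
L_2(6.2) = (6.2 - 1)/(5 - 1) × (6.2 - 3)/(5 - 3) × (6.2 - 7)/(5 - 7) × (6.2 - 9)/(5 - 9) = 0.582400
L_3(6.2) = (6.2 - 1)/(7 - 1) × (6.2 - 3)/(7 - 3) × (6.2 - 5)/(7 - 5) × (6.2 - 9)/(7 - 9) = 0.582400
L_4(6.2) = (6.2 - 1)/(9 - 1) × (6.2 - 3)/(9 - 3) × (6.2 - 5)/(9 - 5) × (6.2 - 7)/(9 - 7) = -0.041600

P(6.2) = 15×L_0(6.2) + 20×L_1(6.2) + 20×L_2(6.2) + 13×L_3(6.2) + 6×L_4(6.2)
P(6.2) = 16.393600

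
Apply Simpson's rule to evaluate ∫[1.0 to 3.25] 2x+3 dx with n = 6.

f(x) = 2x+3
a = 1.0, b = 3.25, n = 6
h = (b - a)/n = 0.375000

Simpson's rule: (h/3)[f(x₀) + 4f(x₁) + 2f(x₂) + ... + f(xₙ)]

x_0 = 1.0000, f(x_0) = 5.000000, coefficient = 1
x_1 = 1.3750, f(x_1) = 5.750000, coefficient = 4
x_2 = 1.7500, f(x_2) = 6.500000, coefficient = 2
x_3 = 2.1250, f(x_3) = 7.250000, coefficient = 4
x_4 = 2.5000, f(x_4) = 8.000000, coefficient = 2
x_5 = 2.8750, f(x_5) = 8.750000, coefficient = 4
x_6 = 3.2500, f(x_6) = 9.500000, coefficient = 1

I ≈ (0.375000/3) × 130.500000 = 16.312500
Exact value: 16.312500
Error: 0.000000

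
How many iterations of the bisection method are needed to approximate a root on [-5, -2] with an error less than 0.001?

We need (b-a)/2^n ≤ 0.001
(-2 - (-5))/2^n ≤ 0.001
3/2^n ≤ 0.001
2^n ≥ 3000
n ≥ log₂(3000) = 11.55
n ≥ 12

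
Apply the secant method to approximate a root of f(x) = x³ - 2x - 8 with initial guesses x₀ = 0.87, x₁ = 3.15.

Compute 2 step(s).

f(x) = x³ - 2x - 8
x₀ = 0.87, x₁ = 3.15

Secant formula: x_{n+1} = x_n - f(x_n)(x_n - x_{n-1})/(f(x_n) - f(x_{n-1}))

Iteration 1:
  f(0.870000) = -9.081497
  f(3.150000) = 16.955875
  x_2 = 3.150000 - 16.955875×(3.150000 - 0.870000)/(16.955875 - (-9.081497))
       = 1.665234
Iteration 2:
  f(3.150000) = 16.955875
  f(1.665234) = -6.712765
  x_3 = 1.665234 - (-6.712765)×(1.665234 - 3.150000)/(-6.712765 - 16.955875)
       = 2.086335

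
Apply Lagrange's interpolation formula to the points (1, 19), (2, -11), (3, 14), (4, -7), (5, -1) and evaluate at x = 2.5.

Lagrange interpolation formula:
P(x) = Σ yᵢ × Lᵢ(x)
where Lᵢ(x) = Π_{j≠i} (x - xⱼ)/(xᵢ - xⱼ)

L_0(2.5) = (2.5 - 2)/(1 - 2) × (2.5 - 3)/(1 - 3) × (2.5 - 4)/(1 - 4) × (2.5 - 5)/(1 - 5) = -0.039062
L_1(2.5) = (2.5 - 1)/(2 - 1) × (2.5 - 3)/(2 - 3) × (2.5 - 4)/(2 - 4) × (2.5 - 5)/(2 - 5) = 0.468750
L_2(2.5) = (2.5 - 1)/(3 - 1) × (2.5 - 2)/(3 - 2) × (2.5 - 4)/(3 - 4) × (2.5 - 5)/(3 - 5) = 0.703125
L_3(2.5) = (2.5 - 1)/(4 - 1) × (2.5 - 2)/(4 - 2) × (2.5 - 3)/(4 - 3) × (2.5 - 5)/(4 - 5) = -0.156250
L_4(2.5) = (2.5 - 1)/(5 - 1) × (2.5 - 2)/(5 - 2) × (2.5 - 3)/(5 - 3) × (2.5 - 4)/(5 - 4) = 0.023438

P(2.5) = 19×L_0(2.5) + (-11)×L_1(2.5) + 14×L_2(2.5) + (-7)×L_3(2.5) + (-1)×L_4(2.5)
P(2.5) = 5.015625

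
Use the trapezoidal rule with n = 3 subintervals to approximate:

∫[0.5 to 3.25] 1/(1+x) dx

f(x) = 1/(1+x)
a = 0.5, b = 3.25, n = 3
h = (b - a)/n = 0.916667

Trapezoidal rule: (h/2)[f(x₀) + 2f(x₁) + 2f(x₂) + ... + f(xₙ)]

x_0 = 0.5000, f(x_0) = 0.666667, coefficient = 1
x_1 = 1.4167, f(x_1) = 0.413793, coefficient = 2
x_2 = 2.3333, f(x_2) = 0.300000, coefficient = 2
x_3 = 3.2500, f(x_3) = 0.235294, coefficient = 1

I ≈ (0.916667/2) × 2.329547 = 1.067709
Exact value: 1.041454
Error: 0.026255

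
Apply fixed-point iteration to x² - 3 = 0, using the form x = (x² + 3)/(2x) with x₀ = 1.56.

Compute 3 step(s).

Equation: x² - 3 = 0
Fixed-point form: x = (x² + 3)/(2x)
x₀ = 1.56

x_1 = g(1.560000) = 1.741538
x_2 = g(1.741538) = 1.732077
x_3 = g(1.732077) = 1.732051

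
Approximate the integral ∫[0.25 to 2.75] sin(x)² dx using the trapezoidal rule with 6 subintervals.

f(x) = sin(x)²
a = 0.25, b = 2.75, n = 6
h = (b - a)/n = 0.416667

Trapezoidal rule: (h/2)[f(x₀) + 2f(x₁) + 2f(x₂) + ... + f(xₙ)]

x_0 = 0.2500, f(x_0) = 0.061209, coefficient = 1
x_1 = 0.6667, f(x_1) = 0.382381, coefficient = 2
x_2 = 1.0833, f(x_2) = 0.780615, coefficient = 2
x_3 = 1.5000, f(x_3) = 0.994996, coefficient = 2
x_4 = 1.9167, f(x_4) = 0.885068, coefficient = 2
x_5 = 2.3333, f(x_5) = 0.522853, coefficient = 2
x_6 = 2.7500, f(x_6) = 0.145665, coefficient = 1

I ≈ (0.416667/2) × 7.338701 = 1.528896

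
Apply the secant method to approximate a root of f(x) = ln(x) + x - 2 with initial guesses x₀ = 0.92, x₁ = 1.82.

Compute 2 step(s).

f(x) = ln(x) + x - 2
x₀ = 0.92, x₁ = 1.82

Secant formula: x_{n+1} = x_n - f(x_n)(x_n - x_{n-1})/(f(x_n) - f(x_{n-1}))

Iteration 1:
  f(0.920000) = -1.163382
  f(1.820000) = 0.418837
  x_2 = 1.820000 - 0.418837×(1.820000 - 0.920000)/(0.418837 - (-1.163382))
       = 1.581757
Iteration 2:
  f(1.820000) = 0.418837
  f(1.581757) = 0.040293
  x_3 = 1.581757 - 0.040293×(1.581757 - 1.820000)/(0.040293 - 0.418837)
       = 1.556398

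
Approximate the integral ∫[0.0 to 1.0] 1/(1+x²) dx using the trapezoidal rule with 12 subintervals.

f(x) = 1/(1+x²)
a = 0.0, b = 1.0, n = 12
h = (b - a)/n = 0.083333

Trapezoidal rule: (h/2)[f(x₀) + 2f(x₁) + 2f(x₂) + ... + f(xₙ)]

x_0 = 0.0000, f(x_0) = 1.000000, coefficient = 1
x_1 = 0.0833, f(x_1) = 0.993103, coefficient = 2
x_2 = 0.1667, f(x_2) = 0.972973, coefficient = 2
x_3 = 0.2500, f(x_3) = 0.941176, coefficient = 2
x_4 = 0.3333, f(x_4) = 0.900000, coefficient = 2
x_5 = 0.4167, f(x_5) = 0.852071, coefficient = 2
x_6 = 0.5000, f(x_6) = 0.800000, coefficient = 2
x_7 = 0.5833, f(x_7) = 0.746114, coefficient = 2
x_8 = 0.6667, f(x_8) = 0.692308, coefficient = 2
x_9 = 0.7500, f(x_9) = 0.640000, coefficient = 2
x_10 = 0.8333, f(x_10) = 0.590164, coefficient = 2
x_11 = 0.9167, f(x_11) = 0.543396, coefficient = 2
x_12 = 1.0000, f(x_12) = 0.500000, coefficient = 1

I ≈ (0.083333/2) × 18.842611 = 0.785109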